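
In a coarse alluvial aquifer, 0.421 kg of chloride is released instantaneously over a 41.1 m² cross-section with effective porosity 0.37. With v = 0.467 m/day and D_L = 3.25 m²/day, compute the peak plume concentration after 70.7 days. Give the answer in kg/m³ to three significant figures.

0.000515 kg/m³

The peak of an instantaneous 1D plume sits at x = vt; there the Gaussian factor is 1 and C_max = M/(n_e·A·√(4πDt)), where n_e·A is the pore area the mass is dissolved in.
√(4πDt) = √(4π × 3.25 × 70.7) = 53.73 m, so C_max = 0.421/(0.37 × 41.1 × 53.73) = 0.000515 kg/m³.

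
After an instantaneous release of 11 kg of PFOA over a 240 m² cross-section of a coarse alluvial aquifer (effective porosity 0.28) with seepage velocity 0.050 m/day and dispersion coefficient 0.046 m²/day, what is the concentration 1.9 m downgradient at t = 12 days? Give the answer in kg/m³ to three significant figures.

0.0289 kg/m³

For an instantaneous plane source, C(x,t) = M/(n_e·A·√(4πDt)) · exp(−(x−vt)²/(4Dt)), with n_e·A the pore (flow) area.
Plume center vt = 0.050 × 12 = 0.6 m, so the well at 1.9 m is 1.3 m downgradient of the peak.
√(4πDt) = 2.634 m, giving peak height M/(n_e·A·√(4πDt)) = 11/(0.28 × 240 × 2.634) = 0.06215 kg/m³.
(x−vt)²/(4Dt) = (1.3)²/(4 × 0.046 × 12) = 0.7654; exp(−0.7654) = 0.4651.
C = 0.06215 × 0.4651 = 0.0289 kg/m³.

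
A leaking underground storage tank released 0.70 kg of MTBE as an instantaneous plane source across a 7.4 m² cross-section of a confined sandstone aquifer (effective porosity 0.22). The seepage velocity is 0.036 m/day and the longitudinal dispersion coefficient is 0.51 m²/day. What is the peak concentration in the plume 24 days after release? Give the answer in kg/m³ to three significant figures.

The peak of an instantaneous 1D plume sits at x = vt; there the Gaussian factor is 1 and C_max = M/(n_e·A·√(4πDt)), where n_e·A is the pore area the mass is dissolved in.
√(4πDt) = √(4π × 0.51 × 24) = 12.40 m, so C_max = 0.70/(0.22 × 7.4 × 12.40) = 0.0347 kg/m³.

0.0347 kg/m³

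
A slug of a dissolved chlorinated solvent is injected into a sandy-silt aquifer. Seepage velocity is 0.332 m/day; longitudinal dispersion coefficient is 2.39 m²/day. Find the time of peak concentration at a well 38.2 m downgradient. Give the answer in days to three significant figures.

For the 1D instantaneous-source solution, setting ∂C/∂t = 0 at fixed x gives v²t² + 2Dt − x² = 0, so t = (√(D² + v²x²) − D)/v².
√(D² + v²x²) = √(2.39² + 0.332² × 38.2²) = 12.91; v² = 0.110224.
t = (12.91 − 2.39)/0.110224 = 95.4 days (vs. the pure-advection estimate x/v = 115 d).

95.4 days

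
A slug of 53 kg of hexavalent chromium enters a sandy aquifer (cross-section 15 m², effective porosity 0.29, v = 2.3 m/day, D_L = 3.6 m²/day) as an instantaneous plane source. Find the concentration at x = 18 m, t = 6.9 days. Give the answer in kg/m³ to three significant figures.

0.659 kg/m³

For an instantaneous plane source, C(x,t) = M/(n_e·A·√(4πDt)) · exp(−(x−vt)²/(4Dt)), with n_e·A the pore (flow) area.
Plume center vt = 2.3 × 6.9 = 15.87 m, so the well at 18 m is 2.13 m downgradient of the peak.
√(4πDt) = 17.67 m, giving peak height M/(n_e·A·√(4πDt)) = 53/(0.29 × 15 × 17.67) = 0.6895 kg/m³.
(x−vt)²/(4Dt) = (2.13)²/(4 × 3.6 × 6.9) = 0.04566; exp(−0.04566) = 0.9554.
C = 0.6895 × 0.9554 = 0.659 kg/m³.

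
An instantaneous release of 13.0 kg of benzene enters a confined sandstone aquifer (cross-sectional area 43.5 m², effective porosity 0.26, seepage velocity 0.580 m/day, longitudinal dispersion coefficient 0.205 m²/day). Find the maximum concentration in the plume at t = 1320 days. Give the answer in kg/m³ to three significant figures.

The peak of an instantaneous 1D plume sits at x = vt; there the Gaussian factor is 1 and C_max = M/(n_e·A·√(4πDt)), where n_e·A is the pore area the mass is dissolved in.
√(4πDt) = √(4π × 0.205 × 1320) = 58.31 m, so C_max = 13.0/(0.26 × 43.5 × 58.31) = 0.0197 kg/m³.

0.0197 kg/m³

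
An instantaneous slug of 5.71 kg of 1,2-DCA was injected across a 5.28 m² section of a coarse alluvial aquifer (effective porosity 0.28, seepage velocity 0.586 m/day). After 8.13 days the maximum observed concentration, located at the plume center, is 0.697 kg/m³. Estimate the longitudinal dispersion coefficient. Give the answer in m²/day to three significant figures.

At the plume center C_max = M/(n_e·A·√(4πDt)), so D = M²/(4πt·(n_e·A·C_max)²).
n_e·A·C_max = 0.28 × 5.28 × 0.697 = 1.030 kg/m.
D = 5.71²/(4π × 8.13 × 1.030²) = 0.301 m²/day.

0.301 m²/day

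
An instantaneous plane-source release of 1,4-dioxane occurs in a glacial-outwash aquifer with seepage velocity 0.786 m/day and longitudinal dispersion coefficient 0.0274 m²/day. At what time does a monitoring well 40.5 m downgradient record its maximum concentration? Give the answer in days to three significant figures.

51.5 days

For the 1D instantaneous-source solution, setting ∂C/∂t = 0 at fixed x gives v²t² + 2Dt − x² = 0, so t = (√(D² + v²x²) − D)/v².
√(D² + v²x²) = √(0.0274² + 0.786² × 40.5²) = 31.83; v² = 0.617796.
t = (31.83 − 0.0274)/0.617796 = 51.5 days (vs. the pure-advection estimate x/v = 51.5 d).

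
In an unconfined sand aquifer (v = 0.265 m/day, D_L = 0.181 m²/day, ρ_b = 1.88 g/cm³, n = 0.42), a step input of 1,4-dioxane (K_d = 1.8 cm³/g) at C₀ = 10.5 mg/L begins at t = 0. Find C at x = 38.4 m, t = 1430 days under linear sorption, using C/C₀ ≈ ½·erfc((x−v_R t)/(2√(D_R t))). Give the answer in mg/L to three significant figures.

Retardation factor R = 1 + ρ_b·K_d/n = 1 + 1.88 × 1.8/0.42 = 9.057.
Sorption retards both mechanisms: v_R = v/R = 0.02926 m/day, D_R = D/R = 0.01998 m²/day.
v_R·t = 0.02926 × 1430 = 41.8418 m; 2√(D_R t) = 10.69 m; argument = (38.4 − 41.8418)/10.69 = -0.3220.
C = C₀ × ½·erfc(-0.3220) = 10.5 × 0.6756 = 7.09 mg/L.

7.09 mg/L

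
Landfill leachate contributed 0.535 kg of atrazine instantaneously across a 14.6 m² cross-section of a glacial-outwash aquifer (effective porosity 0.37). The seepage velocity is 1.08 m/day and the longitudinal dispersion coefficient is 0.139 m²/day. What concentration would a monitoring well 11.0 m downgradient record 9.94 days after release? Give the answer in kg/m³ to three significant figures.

0.0235 kg/m³

For an instantaneous plane source, C(x,t) = M/(n_e·A·√(4πDt)) · exp(−(x−vt)²/(4Dt)), with n_e·A the pore (flow) area.
Plume center vt = 1.08 × 9.94 = 10.7352 m, so the well at 11.0 m is 0.2648 m downgradient of the peak.
√(4πDt) = 4.167 m, giving peak height M/(n_e·A·√(4πDt)) = 0.535/(0.37 × 14.6 × 4.167) = 0.02377 kg/m³.
(x−vt)²/(4Dt) = (0.2648)²/(4 × 0.139 × 9.94) = 0.01269; exp(−0.01269) = 0.9874.
C = 0.02377 × 0.9874 = 0.0235 kg/m³.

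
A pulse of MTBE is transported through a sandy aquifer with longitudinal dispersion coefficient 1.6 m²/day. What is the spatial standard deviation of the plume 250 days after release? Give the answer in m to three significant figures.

28.3 m

Dispersive spreading gives a Gaussian with σ² = 2Dt; advection only shifts the center.
σ = √(2 × 1.6 × 250) = 28.3 m.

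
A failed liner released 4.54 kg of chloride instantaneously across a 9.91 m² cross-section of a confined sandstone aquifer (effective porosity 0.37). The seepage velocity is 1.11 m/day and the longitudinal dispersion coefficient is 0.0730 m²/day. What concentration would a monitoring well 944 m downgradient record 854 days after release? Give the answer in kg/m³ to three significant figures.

0.0416 kg/m³

For an instantaneous plane source, C(x,t) = M/(n_e·A·√(4πDt)) · exp(−(x−vt)²/(4Dt)), with n_e·A the pore (flow) area.
Plume center vt = 1.11 × 854 = 947.94 m, so the well at 944 m is 3.94 m upgradient of the peak.
√(4πDt) = 27.99 m, giving peak height M/(n_e·A·√(4πDt)) = 4.54/(0.37 × 9.91 × 27.99) = 0.04424 kg/m³.
(x−vt)²/(4Dt) = (-3.94)²/(4 × 0.0730 × 854) = 0.06225; exp(−0.06225) = 0.9396.
C = 0.04424 × 0.9396 = 0.0416 kg/m³.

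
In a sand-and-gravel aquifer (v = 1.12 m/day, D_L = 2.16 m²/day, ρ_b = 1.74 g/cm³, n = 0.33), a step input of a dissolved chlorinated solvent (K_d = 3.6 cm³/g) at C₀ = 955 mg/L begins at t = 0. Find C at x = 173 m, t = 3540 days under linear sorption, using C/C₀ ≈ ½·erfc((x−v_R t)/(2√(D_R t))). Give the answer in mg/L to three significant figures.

Retardation factor R = 1 + ρ_b·K_d/n = 1 + 1.74 × 3.6/0.33 = 19.98.
Sorption retards both mechanisms: v_R = v/R = 0.05606 m/day, D_R = D/R = 0.1081 m²/day.
v_R·t = 0.05606 × 3540 = 198.4524 m; 2√(D_R t) = 39.12 m; argument = (173 − 198.4524)/39.12 = -0.6506.
C = C₀ × ½·erfc(-0.6506) = 955 × 0.8212 = 784 mg/L.

784 mg/L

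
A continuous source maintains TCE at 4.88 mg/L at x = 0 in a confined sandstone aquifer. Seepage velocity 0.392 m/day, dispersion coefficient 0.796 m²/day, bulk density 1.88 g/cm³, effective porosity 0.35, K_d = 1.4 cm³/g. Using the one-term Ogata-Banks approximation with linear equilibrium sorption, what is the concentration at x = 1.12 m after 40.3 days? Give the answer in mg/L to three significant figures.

Retardation factor R = 1 + ρ_b·K_d/n = 1 + 1.88 × 1.4/0.35 = 8.520.
Sorption retards both mechanisms: v_R = v/R = 0.04601 m/day, D_R = D/R = 0.09343 m²/day.
v_R·t = 0.04601 × 40.3 = 1.854203 m; 2√(D_R t) = 3.881 m; argument = (1.12 − 1.854203)/3.881 = -0.1892.
C = C₀ × ½·erfc(-0.1892) = 4.88 × 0.6055 = 2.95 mg/L.

2.95 mg/L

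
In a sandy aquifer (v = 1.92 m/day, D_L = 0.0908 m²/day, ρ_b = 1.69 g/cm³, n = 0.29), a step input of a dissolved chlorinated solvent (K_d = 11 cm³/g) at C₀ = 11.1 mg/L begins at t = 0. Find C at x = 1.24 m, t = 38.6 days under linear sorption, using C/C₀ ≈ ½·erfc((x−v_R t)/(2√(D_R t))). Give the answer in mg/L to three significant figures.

Retardation factor R = 1 + ρ_b·K_d/n = 1 + 1.69 × 11/0.29 = 65.10.
Sorption retards both mechanisms: v_R = v/R = 0.02949 m/day, D_R = D/R = 0.001395 m²/day.
v_R·t = 0.02949 × 38.6 = 1.138314 m; 2√(D_R t) = 0.4641 m; argument = (1.24 − 1.138314)/0.4641 = 0.2191.
C = C₀ × ½·erfc(0.2191) = 11.1 × 0.3783 = 4.20 mg/L.

4.20 mg/L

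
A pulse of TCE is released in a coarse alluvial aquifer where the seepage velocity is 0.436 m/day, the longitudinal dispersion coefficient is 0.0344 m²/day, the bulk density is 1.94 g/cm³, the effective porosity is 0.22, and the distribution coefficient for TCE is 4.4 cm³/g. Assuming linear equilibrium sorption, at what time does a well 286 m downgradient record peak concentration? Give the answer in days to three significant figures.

Retardation factor R = 1 + ρ_b·K_d/n = 1 + 1.94 × 4.4/0.22 = 39.80.
Sorption retards both mechanisms: v_R = v/R = 0.01095 m/day, D_R = D/R = 0.0008643 m²/day.
Peak time from v_R²t² + 2D_R t − x² = 0: t = (√(D_R² + v_R²x²) − D_R)/v_R².
√(D_R² + v_R²x²) = √(0.0008643² + 0.01095² × 286²) = 3.132; v_R² = 0.0001199.
t = (3.132 − 0.0008643)/0.0001199 = 26100 days.

26100 days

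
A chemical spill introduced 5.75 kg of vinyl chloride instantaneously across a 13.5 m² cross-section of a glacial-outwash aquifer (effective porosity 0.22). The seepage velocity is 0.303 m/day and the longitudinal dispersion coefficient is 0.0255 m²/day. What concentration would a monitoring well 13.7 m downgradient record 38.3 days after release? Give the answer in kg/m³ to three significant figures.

0.180 kg/m³

For an instantaneous plane source, C(x,t) = M/(n_e·A·√(4πDt)) · exp(−(x−vt)²/(4Dt)), with n_e·A the pore (flow) area.
Plume center vt = 0.303 × 38.3 = 11.6049 m, so the well at 13.7 m is 2.0951 m downgradient of the peak.
√(4πDt) = 3.503 m, giving peak height M/(n_e·A·√(4πDt)) = 5.75/(0.22 × 13.5 × 3.503) = 0.5527 kg/m³.
(x−vt)²/(4Dt) = (2.0951)²/(4 × 0.0255 × 38.3) = 1.124; exp(−1.124) = 0.3250.
C = 0.5527 × 0.3250 = 0.180 kg/m³.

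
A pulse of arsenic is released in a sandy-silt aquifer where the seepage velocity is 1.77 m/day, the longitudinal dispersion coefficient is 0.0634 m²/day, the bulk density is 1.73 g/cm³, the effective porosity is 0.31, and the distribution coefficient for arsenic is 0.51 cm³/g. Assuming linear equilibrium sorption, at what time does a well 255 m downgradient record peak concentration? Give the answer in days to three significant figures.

554 days

Retardation factor R = 1 + ρ_b·K_d/n = 1 + 1.73 × 0.51/0.31 = 3.846.
Sorption retards both mechanisms: v_R = v/R = 0.4602 m/day, D_R = D/R = 0.01648 m²/day.
Peak time from v_R²t² + 2D_R t − x² = 0: t = (√(D_R² + v_R²x²) − D_R)/v_R².
√(D_R² + v_R²x²) = √(0.01648² + 0.4602² × 255²) = 117.4; v_R² = 0.2118.
t = (117.4 − 0.01648)/0.2118 = 554 days.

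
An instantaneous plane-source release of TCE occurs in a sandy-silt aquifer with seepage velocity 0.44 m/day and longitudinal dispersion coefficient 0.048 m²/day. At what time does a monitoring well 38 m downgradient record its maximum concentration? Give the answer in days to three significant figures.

For the 1D instantaneous-source solution, setting ∂C/∂t = 0 at fixed x gives v²t² + 2Dt − x² = 0, so t = (√(D² + v²x²) − D)/v².
√(D² + v²x²) = √(0.048² + 0.44² × 38²) = 16.72; v² = 0.1936.
t = (16.72 − 0.048)/0.1936 = 86.1 days (vs. the pure-advection estimate x/v = 86.4 d).

86.1 days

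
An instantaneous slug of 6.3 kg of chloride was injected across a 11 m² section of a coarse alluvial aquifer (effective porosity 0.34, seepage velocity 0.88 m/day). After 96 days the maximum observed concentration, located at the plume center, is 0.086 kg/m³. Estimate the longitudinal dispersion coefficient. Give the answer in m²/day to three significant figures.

At the plume center C_max = M/(n_e·A·√(4πDt)), so D = M²/(4πt·(n_e·A·C_max)²).
n_e·A·C_max = 0.34 × 11 × 0.086 = 0.3216 kg/m.
D = 6.3²/(4π × 96 × 0.3216²) = 0.318 m²/day.

0.318 m²/day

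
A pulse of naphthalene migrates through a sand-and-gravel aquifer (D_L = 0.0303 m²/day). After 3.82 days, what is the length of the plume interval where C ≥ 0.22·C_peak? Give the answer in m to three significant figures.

1.67 m

The plume is Gaussian with σ = √(2Dt) = √(2 × 0.0303 × 3.82) = 0.4811 m.
C/C_peak = exp(−Δx²/(2σ²)) = 0.22 ⇒ Δx = σ·√(−2 ln 0.22) = 0.4811 × 1.740 = 0.8371 m.
Width = 2Δx = 1.67 m.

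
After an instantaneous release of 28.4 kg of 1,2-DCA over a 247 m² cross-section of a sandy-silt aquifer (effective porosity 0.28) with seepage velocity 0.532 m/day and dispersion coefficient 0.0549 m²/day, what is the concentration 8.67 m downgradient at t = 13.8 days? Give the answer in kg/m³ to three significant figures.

0.0743 kg/m³

For an instantaneous plane source, C(x,t) = M/(n_e·A·√(4πDt)) · exp(−(x−vt)²/(4Dt)), with n_e·A the pore (flow) area.
Plume center vt = 0.532 × 13.8 = 7.3416 m, so the well at 8.67 m is 1.3284 m downgradient of the peak.
√(4πDt) = 3.086 m, giving peak height M/(n_e·A·√(4πDt)) = 28.4/(0.28 × 247 × 3.086) = 0.1331 kg/m³.
(x−vt)²/(4Dt) = (1.3284)²/(4 × 0.0549 × 13.8) = 0.5823; exp(−0.5823) = 0.5586.
C = 0.1331 × 0.5586 = 0.0743 kg/m³.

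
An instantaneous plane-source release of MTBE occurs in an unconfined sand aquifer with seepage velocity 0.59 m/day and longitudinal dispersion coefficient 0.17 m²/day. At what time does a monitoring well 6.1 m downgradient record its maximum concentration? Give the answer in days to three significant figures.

For the 1D instantaneous-source solution, setting ∂C/∂t = 0 at fixed x gives v²t² + 2Dt − x² = 0, so t = (√(D² + v²x²) − D)/v².
√(D² + v²x²) = √(0.17² + 0.59² × 6.1²) = 3.603; v² = 0.3481.
t = (3.603 − 0.17)/0.3481 = 9.86 days (vs. the pure-advection estimate x/v = 10.3 d).

9.86 days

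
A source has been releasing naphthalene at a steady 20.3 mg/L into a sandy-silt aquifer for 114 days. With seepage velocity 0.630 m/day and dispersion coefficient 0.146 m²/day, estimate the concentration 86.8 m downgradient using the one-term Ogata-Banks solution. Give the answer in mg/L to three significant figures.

For a continuous step input, C/C₀ ≈ ½·erfc((x−vt)/(2√(Dt))).
vt = 0.630 × 114 = 71.82 m and 2√(Dt) = 2√(0.146 × 114) = 8.159 m.
Argument (x−vt)/(2√(Dt)) = (86.8 − 71.82)/8.159 = 1.836; ½·erfc(1.836) = 0.004709.
C = 20.3 × 0.004709 = 0.0956 mg/L.

0.0956 mg/L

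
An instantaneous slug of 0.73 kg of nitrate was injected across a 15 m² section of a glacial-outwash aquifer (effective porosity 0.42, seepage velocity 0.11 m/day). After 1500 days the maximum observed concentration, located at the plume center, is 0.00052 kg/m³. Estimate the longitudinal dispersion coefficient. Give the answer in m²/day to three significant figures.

At the plume center C_max = M/(n_e·A·√(4πDt)), so D = M²/(4πt·(n_e·A·C_max)²).
n_e·A·C_max = 0.42 × 15 × 0.00052 = 0.003276 kg/m.
D = 0.73²/(4π × 1500 × 0.003276²) = 2.63 m²/day.

2.63 m²/day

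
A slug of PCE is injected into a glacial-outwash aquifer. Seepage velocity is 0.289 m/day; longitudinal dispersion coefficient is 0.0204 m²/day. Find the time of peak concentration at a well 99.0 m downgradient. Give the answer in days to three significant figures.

For the 1D instantaneous-source solution, setting ∂C/∂t = 0 at fixed x gives v²t² + 2Dt − x² = 0, so t = (√(D² + v²x²) − D)/v².
√(D² + v²x²) = √(0.0204² + 0.289² × 99.0²) = 28.61; v² = 0.083521.
t = (28.61 − 0.0204)/0.083521 = 342 days (vs. the pure-advection estimate x/v = 343 d).

342 days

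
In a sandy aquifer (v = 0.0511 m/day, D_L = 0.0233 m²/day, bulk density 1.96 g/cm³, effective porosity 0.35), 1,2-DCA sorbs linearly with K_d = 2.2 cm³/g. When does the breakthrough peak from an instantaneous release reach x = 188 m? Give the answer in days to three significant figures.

48900 days

Retardation factor R = 1 + ρ_b·K_d/n = 1 + 1.96 × 2.2/0.35 = 13.32.
Sorption retards both mechanisms: v_R = v/R = 0.003836 m/day, D_R = D/R = 0.001749 m²/day.
Peak time from v_R²t² + 2D_R t − x² = 0: t = (√(D_R² + v_R²x²) − D_R)/v_R².
√(D_R² + v_R²x²) = √(0.001749² + 0.003836² × 188²) = 0.7212; v_R² = 1.471e-05.
t = (0.7212 − 0.001749)/1.471e-05 = 48900 days.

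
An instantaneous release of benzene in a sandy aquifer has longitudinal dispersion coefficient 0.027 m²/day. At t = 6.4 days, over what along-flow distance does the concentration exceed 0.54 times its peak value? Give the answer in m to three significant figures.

1.31 m

The plume is Gaussian with σ = √(2Dt) = √(2 × 0.027 × 6.4) = 0.5879 m.
C/C_peak = exp(−Δx²/(2σ²)) = 0.54 ⇒ Δx = σ·√(−2 ln 0.54) = 0.5879 × 1.110 = 0.6526 m.
Width = 2Δx = 1.31 m.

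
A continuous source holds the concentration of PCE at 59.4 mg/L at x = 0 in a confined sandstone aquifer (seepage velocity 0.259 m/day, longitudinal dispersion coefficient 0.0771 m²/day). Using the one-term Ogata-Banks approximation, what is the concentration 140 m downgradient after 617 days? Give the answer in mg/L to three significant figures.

For a continuous step input, C/C₀ ≈ ½·erfc((x−vt)/(2√(Dt))).
vt = 0.259 × 617 = 159.803 m and 2√(Dt) = 2√(0.0771 × 617) = 13.79 m.
Argument (x−vt)/(2√(Dt)) = (140 − 159.803)/13.79 = -1.436; ½·erfc(-1.436) = 0.9789.
C = 59.4 × 0.9789 = 58.1 mg/L.

58.1 mg/L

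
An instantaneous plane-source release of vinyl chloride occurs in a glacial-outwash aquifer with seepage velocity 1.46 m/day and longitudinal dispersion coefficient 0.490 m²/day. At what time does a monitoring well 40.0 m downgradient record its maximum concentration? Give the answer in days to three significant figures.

For the 1D instantaneous-source solution, setting ∂C/∂t = 0 at fixed x gives v²t² + 2Dt − x² = 0, so t = (√(D² + v²x²) − D)/v².
√(D² + v²x²) = √(0.490² + 1.46² × 40.0²) = 58.40; v² = 2.1316.
t = (58.40 − 0.490)/2.1316 = 27.2 days (vs. the pure-advection estimate x/v = 27.4 d).

27.2 days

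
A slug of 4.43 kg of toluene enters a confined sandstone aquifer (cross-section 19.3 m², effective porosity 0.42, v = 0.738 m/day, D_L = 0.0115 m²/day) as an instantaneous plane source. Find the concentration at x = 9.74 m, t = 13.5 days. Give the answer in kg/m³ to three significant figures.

For an instantaneous plane source, C(x,t) = M/(n_e·A·√(4πDt)) · exp(−(x−vt)²/(4Dt)), with n_e·A the pore (flow) area.
Plume center vt = 0.738 × 13.5 = 9.963 m, so the well at 9.74 m is 0.223 m upgradient of the peak.
√(4πDt) = 1.397 m, giving peak height M/(n_e·A·√(4πDt)) = 4.43/(0.42 × 19.3 × 1.397) = 0.3912 kg/m³.
(x−vt)²/(4Dt) = (-0.223)²/(4 × 0.0115 × 13.5) = 0.08008; exp(−0.08008) = 0.9230.
C = 0.3912 × 0.9230 = 0.361 kg/m³.

0.361 kg/m³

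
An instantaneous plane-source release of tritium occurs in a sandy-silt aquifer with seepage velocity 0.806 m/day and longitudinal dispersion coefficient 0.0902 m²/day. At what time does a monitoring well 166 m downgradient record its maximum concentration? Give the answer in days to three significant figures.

206 days

For the 1D instantaneous-source solution, setting ∂C/∂t = 0 at fixed x gives v²t² + 2Dt − x² = 0, so t = (√(D² + v²x²) − D)/v².
√(D² + v²x²) = √(0.0902² + 0.806² × 166²) = 133.8; v² = 0.649636.
t = (133.8 − 0.0902)/0.649636 = 206 days (vs. the pure-advection estimate x/v = 206 d).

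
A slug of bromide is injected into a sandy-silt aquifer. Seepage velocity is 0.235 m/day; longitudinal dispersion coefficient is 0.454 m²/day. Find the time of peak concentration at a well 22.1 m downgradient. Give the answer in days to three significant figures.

For the 1D instantaneous-source solution, setting ∂C/∂t = 0 at fixed x gives v²t² + 2Dt − x² = 0, so t = (√(D² + v²x²) − D)/v².
√(D² + v²x²) = √(0.454² + 0.235² × 22.1²) = 5.213; v² = 0.055225.
t = (5.213 − 0.454)/0.055225 = 86.2 days (vs. the pure-advection estimate x/v = 94.0 d).

86.2 days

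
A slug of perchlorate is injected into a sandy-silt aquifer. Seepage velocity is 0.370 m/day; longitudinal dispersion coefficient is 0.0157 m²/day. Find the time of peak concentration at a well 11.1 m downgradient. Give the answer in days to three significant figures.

29.9 days

For the 1D instantaneous-source solution, setting ∂C/∂t = 0 at fixed x gives v²t² + 2Dt − x² = 0, so t = (√(D² + v²x²) − D)/v².
√(D² + v²x²) = √(0.0157² + 0.370² × 11.1²) = 4.107; v² = 0.1369.
t = (4.107 − 0.0157)/0.1369 = 29.9 days (vs. the pure-advection estimate x/v = 30.0 d).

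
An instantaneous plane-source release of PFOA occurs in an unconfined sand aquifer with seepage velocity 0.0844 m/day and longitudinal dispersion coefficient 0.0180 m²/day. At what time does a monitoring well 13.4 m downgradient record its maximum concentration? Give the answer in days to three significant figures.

156 days

For the 1D instantaneous-source solution, setting ∂C/∂t = 0 at fixed x gives v²t² + 2Dt − x² = 0, so t = (√(D² + v²x²) − D)/v².
√(D² + v²x²) = √(0.0180² + 0.0844² × 13.4²) = 1.131; v² = 0.00712336.
t = (1.131 − 0.0180)/0.00712336 = 156 days (vs. the pure-advection estimate x/v = 159 d).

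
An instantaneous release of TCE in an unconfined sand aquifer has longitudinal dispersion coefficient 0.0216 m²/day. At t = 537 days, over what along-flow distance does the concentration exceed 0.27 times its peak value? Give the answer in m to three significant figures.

15.6 m

The plume is Gaussian with σ = √(2Dt) = √(2 × 0.0216 × 537) = 4.816 m.
C/C_peak = exp(−Δx²/(2σ²)) = 0.27 ⇒ Δx = σ·√(−2 ln 0.27) = 4.816 × 1.618 = 7.792 m.
Width = 2Δx = 15.6 m.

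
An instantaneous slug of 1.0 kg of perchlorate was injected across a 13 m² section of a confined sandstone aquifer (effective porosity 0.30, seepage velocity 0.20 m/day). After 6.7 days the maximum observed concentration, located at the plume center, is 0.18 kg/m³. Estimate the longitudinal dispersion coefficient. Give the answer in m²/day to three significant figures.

0.0241 m²/day

At the plume center C_max = M/(n_e·A·√(4πDt)), so D = M²/(4πt·(n_e·A·C_max)²).
n_e·A·C_max = 0.30 × 13 × 0.18 = 0.7020 kg/m.
D = 1.0²/(4π × 6.7 × 0.7020²) = 0.0241 m²/day.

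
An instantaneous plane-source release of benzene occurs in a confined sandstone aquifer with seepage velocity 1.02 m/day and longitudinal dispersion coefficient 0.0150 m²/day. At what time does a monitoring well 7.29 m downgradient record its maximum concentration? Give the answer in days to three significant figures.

7.13 days

For the 1D instantaneous-source solution, setting ∂C/∂t = 0 at fixed x gives v²t² + 2Dt − x² = 0, so t = (√(D² + v²x²) − D)/v².
√(D² + v²x²) = √(0.0150² + 1.02² × 7.29²) = 7.436; v² = 1.0404.
t = (7.436 − 0.0150)/1.0404 = 7.13 days (vs. the pure-advection estimate x/v = 7.15 d).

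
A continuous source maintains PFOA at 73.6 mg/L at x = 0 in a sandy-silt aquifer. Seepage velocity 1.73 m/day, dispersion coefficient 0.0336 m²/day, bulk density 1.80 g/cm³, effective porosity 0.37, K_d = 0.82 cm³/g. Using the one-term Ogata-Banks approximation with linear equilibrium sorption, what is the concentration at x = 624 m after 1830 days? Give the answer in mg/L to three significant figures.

72.4 mg/L

Retardation factor R = 1 + ρ_b·K_d/n = 1 + 1.80 × 0.82/0.37 = 4.989.
Sorption retards both mechanisms: v_R = v/R = 0.3468 m/day, D_R = D/R = 0.006735 m²/day.
v_R·t = 0.3468 × 1830 = 634.644 m; 2√(D_R t) = 7.021 m; argument = (624 − 634.644)/7.021 = -1.516.
C = C₀ × ½·erfc(-1.516) = 73.6 × 0.9840 = 72.4 mg/L.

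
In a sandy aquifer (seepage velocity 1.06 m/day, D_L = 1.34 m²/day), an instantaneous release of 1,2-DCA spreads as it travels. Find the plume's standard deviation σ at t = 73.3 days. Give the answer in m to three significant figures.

Dispersive spreading gives a Gaussian with σ² = 2Dt; advection only shifts the center.
σ = √(2 × 1.34 × 73.3) = 14.0 m.

14.0 m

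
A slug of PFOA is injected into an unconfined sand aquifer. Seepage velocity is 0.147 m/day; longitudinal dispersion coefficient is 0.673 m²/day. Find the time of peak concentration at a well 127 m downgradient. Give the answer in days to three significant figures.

For the 1D instantaneous-source solution, setting ∂C/∂t = 0 at fixed x gives v²t² + 2Dt − x² = 0, so t = (√(D² + v²x²) − D)/v².
√(D² + v²x²) = √(0.673² + 0.147² × 127²) = 18.68; v² = 0.021609.
t = (18.68 − 0.673)/0.021609 = 833 days (vs. the pure-advection estimate x/v = 864 d).

833 days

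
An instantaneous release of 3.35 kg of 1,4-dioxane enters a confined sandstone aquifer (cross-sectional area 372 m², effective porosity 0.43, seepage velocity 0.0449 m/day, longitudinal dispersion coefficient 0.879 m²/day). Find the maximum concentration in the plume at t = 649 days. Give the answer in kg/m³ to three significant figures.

The peak of an instantaneous 1D plume sits at x = vt; there the Gaussian factor is 1 and C_max = M/(n_e·A·√(4πDt)), where n_e·A is the pore area the mass is dissolved in.
√(4πDt) = √(4π × 0.879 × 649) = 84.67 m, so C_max = 3.35/(0.43 × 372 × 84.67) = 0.000247 kg/m³.

0.000247 kg/m³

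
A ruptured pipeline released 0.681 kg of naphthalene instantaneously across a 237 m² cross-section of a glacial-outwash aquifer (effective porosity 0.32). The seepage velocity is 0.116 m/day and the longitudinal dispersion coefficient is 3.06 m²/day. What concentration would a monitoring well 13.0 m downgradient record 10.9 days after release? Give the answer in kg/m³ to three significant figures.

For an instantaneous plane source, C(x,t) = M/(n_e·A·√(4πDt)) · exp(−(x−vt)²/(4Dt)), with n_e·A the pore (flow) area.
Plume center vt = 0.116 × 10.9 = 1.2644 m, so the well at 13.0 m is 11.7356 m downgradient of the peak.
√(4πDt) = 20.47 m, giving peak height M/(n_e·A·√(4πDt)) = 0.681/(0.32 × 237 × 20.47) = 0.0004387 kg/m³.
(x−vt)²/(4Dt) = (11.7356)²/(4 × 3.06 × 10.9) = 1.032; exp(−1.032) = 0.3563.
C = 0.0004387 × 0.3563 = 0.000156 kg/m³.

0.000156 kg/m³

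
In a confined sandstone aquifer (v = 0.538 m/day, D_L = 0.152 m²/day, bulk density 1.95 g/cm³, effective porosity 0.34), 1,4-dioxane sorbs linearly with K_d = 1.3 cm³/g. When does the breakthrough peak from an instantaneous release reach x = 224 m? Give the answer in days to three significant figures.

Retardation factor R = 1 + ρ_b·K_d/n = 1 + 1.95 × 1.3/0.34 = 8.456.
Sorption retards both mechanisms: v_R = v/R = 0.06362 m/day, D_R = D/R = 0.01798 m²/day.
Peak time from v_R²t² + 2D_R t − x² = 0: t = (√(D_R² + v_R²x²) − D_R)/v_R².
√(D_R² + v_R²x²) = √(0.01798² + 0.06362² × 224²) = 14.25; v_R² = 0.004048.
t = (14.25 − 0.01798)/0.004048 = 3520 days.

3520 days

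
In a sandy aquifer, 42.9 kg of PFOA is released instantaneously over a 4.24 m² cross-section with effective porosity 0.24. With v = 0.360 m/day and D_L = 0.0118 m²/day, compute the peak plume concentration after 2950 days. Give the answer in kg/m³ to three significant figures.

The peak of an instantaneous 1D plume sits at x = vt; there the Gaussian factor is 1 and C_max = M/(n_e·A·√(4πDt)), where n_e·A is the pore area the mass is dissolved in.
√(4πDt) = √(4π × 0.0118 × 2950) = 20.91 m, so C_max = 42.9/(0.24 × 4.24 × 20.91) = 2.02 kg/m³.

2.02 kg/m³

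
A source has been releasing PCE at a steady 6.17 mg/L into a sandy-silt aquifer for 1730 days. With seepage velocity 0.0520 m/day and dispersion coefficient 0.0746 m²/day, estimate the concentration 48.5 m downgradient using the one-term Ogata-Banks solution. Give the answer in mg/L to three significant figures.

For a continuous step input, C/C₀ ≈ ½·erfc((x−vt)/(2√(Dt))).
vt = 0.0520 × 1730 = 89.96 m and 2√(Dt) = 2√(0.0746 × 1730) = 22.72 m.
Argument (x−vt)/(2√(Dt)) = (48.5 − 89.96)/22.72 = -1.825; ½·erfc(-1.825) = 0.9951.
C = 6.17 × 0.9951 = 6.14 mg/L.

6.14 mg/L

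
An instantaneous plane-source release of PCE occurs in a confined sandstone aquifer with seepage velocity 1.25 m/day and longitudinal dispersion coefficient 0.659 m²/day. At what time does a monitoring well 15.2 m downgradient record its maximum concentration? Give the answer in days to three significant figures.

11.7 days

For the 1D instantaneous-source solution, setting ∂C/∂t = 0 at fixed x gives v²t² + 2Dt − x² = 0, so t = (√(D² + v²x²) − D)/v².
√(D² + v²x²) = √(0.659² + 1.25² × 15.2²) = 19.01; v² = 1.5625.
t = (19.01 − 0.659)/1.5625 = 11.7 days (vs. the pure-advection estimate x/v = 12.2 d).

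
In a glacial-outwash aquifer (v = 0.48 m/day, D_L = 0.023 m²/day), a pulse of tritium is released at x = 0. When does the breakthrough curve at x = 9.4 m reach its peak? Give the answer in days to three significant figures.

For the 1D instantaneous-source solution, setting ∂C/∂t = 0 at fixed x gives v²t² + 2Dt − x² = 0, so t = (√(D² + v²x²) − D)/v².
√(D² + v²x²) = √(0.023² + 0.48² × 9.4²) = 4.512; v² = 0.2304.
t = (4.512 − 0.023)/0.2304 = 19.5 days (vs. the pure-advection estimate x/v = 19.6 d).

19.5 days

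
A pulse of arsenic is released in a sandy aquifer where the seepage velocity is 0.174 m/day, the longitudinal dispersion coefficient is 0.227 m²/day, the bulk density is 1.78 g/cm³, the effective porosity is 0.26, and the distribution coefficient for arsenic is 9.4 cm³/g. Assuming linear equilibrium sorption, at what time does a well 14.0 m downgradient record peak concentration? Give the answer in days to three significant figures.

4790 days

Retardation factor R = 1 + ρ_b·K_d/n = 1 + 1.78 × 9.4/0.26 = 65.35.
Sorption retards both mechanisms: v_R = v/R = 0.002663 m/day, D_R = D/R = 0.003474 m²/day.
Peak time from v_R²t² + 2D_R t − x² = 0: t = (√(D_R² + v_R²x²) − D_R)/v_R².
√(D_R² + v_R²x²) = √(0.003474² + 0.002663² × 14.0²) = 0.03744; v_R² = 7.092e-06.
t = (0.03744 − 0.003474)/7.092e-06 = 4790 days.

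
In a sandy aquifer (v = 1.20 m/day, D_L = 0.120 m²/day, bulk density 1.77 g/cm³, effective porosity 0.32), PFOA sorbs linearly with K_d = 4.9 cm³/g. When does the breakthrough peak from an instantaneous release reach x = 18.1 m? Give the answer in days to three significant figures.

422 days

Retardation factor R = 1 + ρ_b·K_d/n = 1 + 1.77 × 4.9/0.32 = 28.10.
Sorption retards both mechanisms: v_R = v/R = 0.04270 m/day, D_R = D/R = 0.004270 m²/day.
Peak time from v_R²t² + 2D_R t − x² = 0: t = (√(D_R² + v_R²x²) − D_R)/v_R².
√(D_R² + v_R²x²) = √(0.004270² + 0.04270² × 18.1²) = 0.7729; v_R² = 0.001823.
t = (0.7729 − 0.004270)/0.001823 = 422 days.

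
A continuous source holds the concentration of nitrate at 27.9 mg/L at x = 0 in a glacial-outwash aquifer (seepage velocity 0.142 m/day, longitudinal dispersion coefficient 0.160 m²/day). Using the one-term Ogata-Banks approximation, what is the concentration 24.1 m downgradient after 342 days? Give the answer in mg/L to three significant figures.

27.6 mg/L

For a continuous step input, C/C₀ ≈ ½·erfc((x−vt)/(2√(Dt))).
vt = 0.142 × 342 = 48.564 m and 2√(Dt) = 2√(0.160 × 342) = 14.79 m.
Argument (x−vt)/(2√(Dt)) = (24.1 − 48.564)/14.79 = -1.654; ½·erfc(-1.654) = 0.9903.
C = 27.9 × 0.9903 = 27.6 mg/L.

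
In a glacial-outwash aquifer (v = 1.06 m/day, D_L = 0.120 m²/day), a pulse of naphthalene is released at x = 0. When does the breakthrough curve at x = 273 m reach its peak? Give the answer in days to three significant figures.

For the 1D instantaneous-source solution, setting ∂C/∂t = 0 at fixed x gives v²t² + 2Dt − x² = 0, so t = (√(D² + v²x²) − D)/v².
√(D² + v²x²) = √(0.120² + 1.06² × 273²) = 289.4; v² = 1.1236.
t = (289.4 − 0.120)/1.1236 = 257 days (vs. the pure-advection estimate x/v = 258 d).

257 days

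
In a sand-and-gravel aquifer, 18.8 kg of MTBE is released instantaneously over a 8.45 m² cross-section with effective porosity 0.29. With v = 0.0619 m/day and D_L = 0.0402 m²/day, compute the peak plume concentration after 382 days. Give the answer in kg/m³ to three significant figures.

0.552 kg/m³

The peak of an instantaneous 1D plume sits at x = vt; there the Gaussian factor is 1 and C_max = M/(n_e·A·√(4πDt)), where n_e·A is the pore area the mass is dissolved in.
√(4πDt) = √(4π × 0.0402 × 382) = 13.89 m, so C_max = 18.8/(0.29 × 8.45 × 13.89) = 0.552 kg/m³.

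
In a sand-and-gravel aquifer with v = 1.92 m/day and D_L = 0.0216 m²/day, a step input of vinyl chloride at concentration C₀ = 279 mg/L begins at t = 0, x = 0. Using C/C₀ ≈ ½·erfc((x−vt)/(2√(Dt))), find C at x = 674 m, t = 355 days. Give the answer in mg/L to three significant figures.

272 mg/L

For a continuous step input, C/C₀ ≈ ½·erfc((x−vt)/(2√(Dt))).
vt = 1.92 × 355 = 681.6 m and 2√(Dt) = 2√(0.0216 × 355) = 5.538 m.
Argument (x−vt)/(2√(Dt)) = (674 − 681.6)/5.538 = -1.372; ½·erfc(-1.372) = 0.9738.
C = 279 × 0.9738 = 272 mg/L.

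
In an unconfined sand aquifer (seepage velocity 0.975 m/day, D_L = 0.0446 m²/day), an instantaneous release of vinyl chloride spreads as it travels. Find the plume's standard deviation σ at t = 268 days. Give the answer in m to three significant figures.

Dispersive spreading gives a Gaussian with σ² = 2Dt; advection only shifts the center.
σ = √(2 × 0.0446 × 268) = 4.89 m.

4.89 m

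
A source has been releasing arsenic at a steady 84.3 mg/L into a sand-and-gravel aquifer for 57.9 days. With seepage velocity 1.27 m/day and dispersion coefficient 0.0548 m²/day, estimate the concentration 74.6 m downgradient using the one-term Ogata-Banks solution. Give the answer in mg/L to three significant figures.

28.3 mg/L

For a continuous step input, C/C₀ ≈ ½·erfc((x−vt)/(2√(Dt))).
vt = 1.27 × 57.9 = 73.533 m and 2√(Dt) = 2√(0.0548 × 57.9) = 3.563 m.
Argument (x−vt)/(2√(Dt)) = (74.6 − 73.533)/3.563 = 0.2995; ½·erfc(0.2995) = 0.3359.
C = 84.3 × 0.3359 = 28.3 mg/L.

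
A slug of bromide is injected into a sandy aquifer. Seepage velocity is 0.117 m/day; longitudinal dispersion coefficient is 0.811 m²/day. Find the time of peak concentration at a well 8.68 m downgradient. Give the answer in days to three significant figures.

For the 1D instantaneous-source solution, setting ∂C/∂t = 0 at fixed x gives v²t² + 2Dt − x² = 0, so t = (√(D² + v²x²) − D)/v².
√(D² + v²x²) = √(0.811² + 0.117² × 8.68²) = 1.300; v² = 0.013689.
t = (1.300 − 0.811)/0.013689 = 35.7 days (vs. the pure-advection estimate x/v = 74.2 d).

35.7 days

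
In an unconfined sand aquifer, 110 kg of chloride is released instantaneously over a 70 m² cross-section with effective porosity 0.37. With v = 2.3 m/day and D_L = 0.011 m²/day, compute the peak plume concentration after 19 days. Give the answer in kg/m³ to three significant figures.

2.62 kg/m³

The peak of an instantaneous 1D plume sits at x = vt; there the Gaussian factor is 1 and C_max = M/(n_e·A·√(4πDt)), where n_e·A is the pore area the mass is dissolved in.
√(4πDt) = √(4π × 0.011 × 19) = 1.621 m, so C_max = 110/(0.37 × 70 × 1.621) = 2.62 kg/m³.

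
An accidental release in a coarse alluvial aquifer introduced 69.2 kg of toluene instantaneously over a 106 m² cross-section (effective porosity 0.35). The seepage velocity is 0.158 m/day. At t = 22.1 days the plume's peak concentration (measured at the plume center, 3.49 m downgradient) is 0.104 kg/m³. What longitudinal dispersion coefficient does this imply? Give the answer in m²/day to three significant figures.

At the plume center C_max = M/(n_e·A·√(4πDt)), so D = M²/(4πt·(n_e·A·C_max)²).
n_e·A·C_max = 0.35 × 106 × 0.104 = 3.858 kg/m.
D = 69.2²/(4π × 22.1 × 3.858²) = 1.16 m²/day.

1.16 m²/day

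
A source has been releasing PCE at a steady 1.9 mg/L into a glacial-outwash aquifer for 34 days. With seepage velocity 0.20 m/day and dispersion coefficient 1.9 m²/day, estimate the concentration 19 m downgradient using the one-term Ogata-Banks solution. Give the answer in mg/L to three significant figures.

For a continuous step input, C/C₀ ≈ ½·erfc((x−vt)/(2√(Dt))).
vt = 0.20 × 34 = 6.8 m and 2√(Dt) = 2√(1.9 × 34) = 16.07 m.
Argument (x−vt)/(2√(Dt)) = (19 − 6.8)/16.07 = 0.7592; ½·erfc(0.7592) = 0.1415.
C = 1.9 × 0.1415 = 0.269 mg/L.

0.269 mg/L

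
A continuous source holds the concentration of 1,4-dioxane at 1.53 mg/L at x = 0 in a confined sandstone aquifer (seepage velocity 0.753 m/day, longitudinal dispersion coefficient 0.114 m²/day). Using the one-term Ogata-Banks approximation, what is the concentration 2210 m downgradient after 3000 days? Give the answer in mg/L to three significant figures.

For a continuous step input, C/C₀ ≈ ½·erfc((x−vt)/(2√(Dt))).
vt = 0.753 × 3000 = 2259 m and 2√(Dt) = 2√(0.114 × 3000) = 36.99 m.
Argument (x−vt)/(2√(Dt)) = (2210 − 2259)/36.99 = -1.325; ½·erfc(-1.325) = 0.9695.
C = 1.53 × 0.9695 = 1.48 mg/L.

1.48 mg/L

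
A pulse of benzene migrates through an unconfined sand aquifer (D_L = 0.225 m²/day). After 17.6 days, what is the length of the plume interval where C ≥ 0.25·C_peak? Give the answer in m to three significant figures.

The plume is Gaussian with σ = √(2Dt) = √(2 × 0.225 × 17.6) = 2.814 m.
C/C_peak = exp(−Δx²/(2σ²)) = 0.25 ⇒ Δx = σ·√(−2 ln 0.25) = 2.814 × 1.665 = 4.685 m.
Width = 2Δx = 9.37 m.

9.37 m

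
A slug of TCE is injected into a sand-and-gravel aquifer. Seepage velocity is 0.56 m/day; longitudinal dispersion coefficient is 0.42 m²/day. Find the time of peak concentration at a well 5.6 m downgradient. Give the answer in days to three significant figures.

For the 1D instantaneous-source solution, setting ∂C/∂t = 0 at fixed x gives v²t² + 2Dt − x² = 0, so t = (√(D² + v²x²) − D)/v².
√(D² + v²x²) = √(0.42² + 0.56² × 5.6²) = 3.164; v² = 0.3136.
t = (3.164 − 0.42)/0.3136 = 8.75 days (vs. the pure-advection estimate x/v = 10.0 d).

8.75 days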